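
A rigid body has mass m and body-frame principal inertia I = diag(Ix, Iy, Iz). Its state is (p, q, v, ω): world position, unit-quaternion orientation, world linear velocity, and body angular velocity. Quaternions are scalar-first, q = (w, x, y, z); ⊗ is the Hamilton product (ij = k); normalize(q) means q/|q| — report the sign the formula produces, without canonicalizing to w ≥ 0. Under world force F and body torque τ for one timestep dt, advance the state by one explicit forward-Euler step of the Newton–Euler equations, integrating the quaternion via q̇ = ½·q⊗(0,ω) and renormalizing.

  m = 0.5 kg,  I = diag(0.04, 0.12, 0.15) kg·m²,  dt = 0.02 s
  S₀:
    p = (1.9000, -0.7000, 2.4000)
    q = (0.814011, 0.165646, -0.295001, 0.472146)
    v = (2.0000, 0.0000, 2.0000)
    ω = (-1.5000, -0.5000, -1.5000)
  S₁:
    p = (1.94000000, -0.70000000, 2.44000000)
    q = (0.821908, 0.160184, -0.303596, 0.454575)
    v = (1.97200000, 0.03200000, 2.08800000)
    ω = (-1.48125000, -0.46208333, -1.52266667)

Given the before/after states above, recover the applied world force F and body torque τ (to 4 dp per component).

rate change Δω = (0.01875000, 0.03791667, -0.02266667)
gyro term ω₀×Iω₀ = (0.0225, -0.2475, 0.0600)
τ = I·(Δω/dt) + ω₀×(Iω₀) = (0.0600, -0.0200, -0.1100)
velocity change Δv = (-0.02800000, 0.03200000, 0.08800000)
F = m·Δv/dt = (-0.7000, 0.8000, 2.2000)

F = (-0.7000, 0.8000, 2.2000)
τ = (0.0600, -0.0200, -0.1100)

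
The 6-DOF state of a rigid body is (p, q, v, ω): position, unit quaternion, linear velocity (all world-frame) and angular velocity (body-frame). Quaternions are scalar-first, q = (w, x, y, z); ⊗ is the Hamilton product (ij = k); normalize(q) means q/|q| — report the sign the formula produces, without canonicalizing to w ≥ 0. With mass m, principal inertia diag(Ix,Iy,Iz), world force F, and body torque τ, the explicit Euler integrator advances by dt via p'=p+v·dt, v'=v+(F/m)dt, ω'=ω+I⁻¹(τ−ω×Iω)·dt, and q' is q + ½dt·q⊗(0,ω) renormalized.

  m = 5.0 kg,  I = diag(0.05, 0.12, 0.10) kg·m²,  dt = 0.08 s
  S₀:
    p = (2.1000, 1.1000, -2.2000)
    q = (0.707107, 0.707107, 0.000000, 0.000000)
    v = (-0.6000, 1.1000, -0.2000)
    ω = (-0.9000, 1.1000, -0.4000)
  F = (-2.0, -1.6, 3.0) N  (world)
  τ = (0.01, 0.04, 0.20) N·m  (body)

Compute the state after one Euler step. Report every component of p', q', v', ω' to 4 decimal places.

p' = (2.0520, 1.1880, -2.2160)
q' = (0.7313, 0.6805, 0.0424, 0.0198)
v' = (-0.6320, 1.0744, -0.1520)
ω' = (-0.8981, 1.1387, -0.1846)

α = I⁻¹(τ − ω×Iω) = (0.0240, 0.4833, 2.6930)
new body rate ω' = (-0.8981, 1.1387, -0.1846)
Hamilton product q⊗(0,ω) = (0.6363963, -0.6363963, 1.0606605, 0.4949749)
q + ½dt·q⊗(0,ω), renormalized = (0.7313, 0.6805, 0.0424, 0.0198)
new position p' = (2.0520, 1.1880, -2.2160)
v + (F/m)dt = (-0.6320, 1.0744, -0.1520)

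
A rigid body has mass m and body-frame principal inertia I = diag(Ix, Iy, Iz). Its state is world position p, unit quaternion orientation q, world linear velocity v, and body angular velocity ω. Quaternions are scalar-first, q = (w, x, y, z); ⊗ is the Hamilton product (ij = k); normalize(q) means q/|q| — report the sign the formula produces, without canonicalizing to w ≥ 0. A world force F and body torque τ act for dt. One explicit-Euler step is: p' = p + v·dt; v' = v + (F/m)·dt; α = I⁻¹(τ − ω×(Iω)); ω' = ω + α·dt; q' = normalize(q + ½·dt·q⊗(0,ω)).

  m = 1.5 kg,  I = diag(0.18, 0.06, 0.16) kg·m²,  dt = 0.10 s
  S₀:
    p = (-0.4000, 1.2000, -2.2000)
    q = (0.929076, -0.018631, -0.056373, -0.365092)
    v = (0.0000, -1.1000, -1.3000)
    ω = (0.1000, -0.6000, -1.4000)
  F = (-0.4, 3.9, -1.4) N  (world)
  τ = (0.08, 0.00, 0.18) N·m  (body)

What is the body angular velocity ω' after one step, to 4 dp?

precession coupling ω×(Iω) = (0.0840, -0.0028, 0.0072)
α = I⁻¹(τ − ω×Iω) = (-0.0222, 0.0467, 1.0800)
ω + α·dt = (0.0978, -0.5953, -1.2920)

ω' = (0.0978, -0.5953, -1.2920)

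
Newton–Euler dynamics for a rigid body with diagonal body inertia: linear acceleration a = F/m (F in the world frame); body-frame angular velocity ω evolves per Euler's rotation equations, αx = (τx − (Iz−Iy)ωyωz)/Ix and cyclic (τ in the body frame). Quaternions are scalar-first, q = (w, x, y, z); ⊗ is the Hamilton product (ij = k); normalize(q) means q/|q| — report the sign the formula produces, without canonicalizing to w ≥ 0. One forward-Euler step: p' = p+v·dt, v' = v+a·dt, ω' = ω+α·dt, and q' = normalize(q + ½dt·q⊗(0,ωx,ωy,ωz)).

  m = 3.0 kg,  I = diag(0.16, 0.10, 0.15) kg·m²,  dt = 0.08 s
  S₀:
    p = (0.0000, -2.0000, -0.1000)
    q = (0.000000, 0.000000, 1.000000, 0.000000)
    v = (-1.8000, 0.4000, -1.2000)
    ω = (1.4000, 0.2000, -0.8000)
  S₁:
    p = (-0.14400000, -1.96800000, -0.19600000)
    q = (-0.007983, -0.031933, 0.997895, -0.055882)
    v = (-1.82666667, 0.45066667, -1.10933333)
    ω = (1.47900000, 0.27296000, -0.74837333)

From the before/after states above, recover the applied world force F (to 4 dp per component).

Δv = v₁−v₀ = (-0.02666667, 0.05066667, 0.09066667)
m·(v₁−v₀)/dt = (-1.0000, 1.9000, 3.4000)

F = (-1.0000, 1.9000, 3.4000)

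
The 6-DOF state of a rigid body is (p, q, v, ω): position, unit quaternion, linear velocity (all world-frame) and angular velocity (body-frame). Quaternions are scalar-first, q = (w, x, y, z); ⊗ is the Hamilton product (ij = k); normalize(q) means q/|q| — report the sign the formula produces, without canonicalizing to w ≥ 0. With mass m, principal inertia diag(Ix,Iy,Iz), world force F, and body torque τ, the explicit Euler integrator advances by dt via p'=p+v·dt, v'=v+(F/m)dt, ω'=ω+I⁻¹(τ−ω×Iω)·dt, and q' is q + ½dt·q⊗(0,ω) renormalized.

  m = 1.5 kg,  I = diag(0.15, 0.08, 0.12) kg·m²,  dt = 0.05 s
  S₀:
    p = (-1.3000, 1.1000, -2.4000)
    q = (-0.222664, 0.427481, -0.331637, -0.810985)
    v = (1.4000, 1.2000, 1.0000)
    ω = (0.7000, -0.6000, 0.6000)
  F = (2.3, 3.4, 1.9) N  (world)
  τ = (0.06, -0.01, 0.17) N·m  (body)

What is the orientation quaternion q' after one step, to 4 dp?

Hamilton product q⊗(0,ω) = (-0.0116279, -0.8414380, -0.6905797, -0.1579411)
updated quaternion q' = (-0.2229, 0.4063, -0.3488, -0.8146)

q' = (-0.2229, 0.4063, -0.3488, -0.8146)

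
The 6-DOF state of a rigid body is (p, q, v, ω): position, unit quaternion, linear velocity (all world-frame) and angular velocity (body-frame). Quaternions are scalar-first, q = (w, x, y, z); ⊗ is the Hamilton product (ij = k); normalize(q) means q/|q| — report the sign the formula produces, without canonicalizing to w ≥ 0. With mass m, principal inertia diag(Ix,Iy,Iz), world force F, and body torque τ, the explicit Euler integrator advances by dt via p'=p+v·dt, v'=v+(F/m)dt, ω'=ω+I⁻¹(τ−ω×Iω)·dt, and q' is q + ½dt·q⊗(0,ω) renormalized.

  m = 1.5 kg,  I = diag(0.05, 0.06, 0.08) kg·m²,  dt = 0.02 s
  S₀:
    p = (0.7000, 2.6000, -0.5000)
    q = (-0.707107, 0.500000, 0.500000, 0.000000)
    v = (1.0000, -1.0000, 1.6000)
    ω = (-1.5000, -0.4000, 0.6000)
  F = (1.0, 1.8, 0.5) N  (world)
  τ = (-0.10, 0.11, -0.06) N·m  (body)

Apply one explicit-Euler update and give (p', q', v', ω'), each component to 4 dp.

p' = (0.7200, 2.5800, -0.4680)
q' = (-0.6975, 0.5135, 0.4998, 0.0013)
v' = (1.0133, -0.9760, 1.6067)
ω' = (-1.5381, -0.3723, 0.5835)

ω×(Iω) gyroscopic = (-0.0048, 0.0270, 0.0060)
α = I⁻¹(τ − ω×Iω) = (-1.9040, 1.3833, -0.8250)
new body rate ω' = (-1.5381, -0.3723, 0.5835)
2q̇ = q⊗(0,ω) = (0.9500000, 1.3606605, -0.0171572, 0.1257358)
q' = normalize(q + ½dt·q⊗(0,ω)) = (-0.6975, 0.5135, 0.4998, 0.0013)
p + v·dt = (0.7200, 2.5800, -0.4680)
v' = v + a·dt = (1.0133, -0.9760, 1.6067)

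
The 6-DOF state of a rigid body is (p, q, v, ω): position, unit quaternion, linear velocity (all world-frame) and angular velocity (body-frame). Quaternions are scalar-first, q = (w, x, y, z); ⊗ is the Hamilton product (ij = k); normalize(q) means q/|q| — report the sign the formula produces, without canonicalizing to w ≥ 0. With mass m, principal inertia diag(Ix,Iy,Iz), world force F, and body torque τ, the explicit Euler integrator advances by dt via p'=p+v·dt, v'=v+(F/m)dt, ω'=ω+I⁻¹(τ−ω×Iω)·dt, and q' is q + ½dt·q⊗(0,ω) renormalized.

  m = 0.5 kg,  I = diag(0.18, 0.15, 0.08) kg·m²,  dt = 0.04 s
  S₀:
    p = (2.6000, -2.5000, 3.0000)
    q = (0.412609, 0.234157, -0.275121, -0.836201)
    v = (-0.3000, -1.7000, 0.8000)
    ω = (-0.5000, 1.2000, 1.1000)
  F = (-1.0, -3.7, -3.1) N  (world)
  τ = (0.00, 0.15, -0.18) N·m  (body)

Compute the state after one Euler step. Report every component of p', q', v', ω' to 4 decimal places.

angular accel α = (0.5133, 1.3667, -2.4750)
ω' = ω + α·dt = (-0.4795, 1.2547, 1.0010)
2q̇ = q⊗(0,ω) = (1.3670448, 0.4945036, 0.6556586, 0.5972978)
q' = normalize(q + ½dt·q⊗(0,ω)) = (0.4397, 0.2439, -0.2619, -0.8238)
a = (-2.0000, -7.4000, -6.2000)
p' = p + v·dt = (2.5880, -2.5680, 3.0320)
v + (F/m)dt = (-0.3800, -1.9960, 0.5520)

p' = (2.5880, -2.5680, 3.0320)
q' = (0.4397, 0.2439, -0.2619, -0.8238)
v' = (-0.3800, -1.9960, 0.5520)
ω' = (-0.4795, 1.2547, 1.0010)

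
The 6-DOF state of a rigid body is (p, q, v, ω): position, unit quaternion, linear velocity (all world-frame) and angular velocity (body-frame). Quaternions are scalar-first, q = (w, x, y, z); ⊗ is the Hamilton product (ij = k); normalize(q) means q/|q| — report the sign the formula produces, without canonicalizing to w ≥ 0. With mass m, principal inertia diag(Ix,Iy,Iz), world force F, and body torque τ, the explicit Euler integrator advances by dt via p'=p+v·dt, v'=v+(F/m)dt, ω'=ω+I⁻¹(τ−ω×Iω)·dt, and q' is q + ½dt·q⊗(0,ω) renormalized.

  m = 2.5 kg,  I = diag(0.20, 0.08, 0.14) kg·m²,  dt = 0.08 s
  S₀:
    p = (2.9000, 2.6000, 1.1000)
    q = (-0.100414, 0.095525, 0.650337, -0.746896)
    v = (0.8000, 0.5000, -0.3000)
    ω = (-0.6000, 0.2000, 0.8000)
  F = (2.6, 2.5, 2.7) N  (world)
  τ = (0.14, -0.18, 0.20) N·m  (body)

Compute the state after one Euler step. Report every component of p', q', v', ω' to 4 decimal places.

a = (1.0400, 1.0000, 1.0800)
p' = p + v·dt = (2.9640, 2.6400, 1.0760)
v' = v + a·dt = (0.8832, 0.5800, -0.2136)
gyro term ω×Iω = (0.0096, -0.0288, 0.0144)
(τ − ω×Iω)/I = (0.6520, -1.8900, 1.3257)
ω + α·dt = (-0.5478, 0.0488, 0.9061)
2q̇ = q⊗(0,ω) = (0.5247644, 0.7298972, 0.3516348, 0.3289760)
updated quaternion q' = (-0.0794, 0.1246, 0.6639, -0.7331)

p' = (2.9640, 2.6400, 1.0760)
q' = (-0.0794, 0.1246, 0.6639, -0.7331)
v' = (0.8832, 0.5800, -0.2136)
ω' = (-0.5478, 0.0488, 0.9061)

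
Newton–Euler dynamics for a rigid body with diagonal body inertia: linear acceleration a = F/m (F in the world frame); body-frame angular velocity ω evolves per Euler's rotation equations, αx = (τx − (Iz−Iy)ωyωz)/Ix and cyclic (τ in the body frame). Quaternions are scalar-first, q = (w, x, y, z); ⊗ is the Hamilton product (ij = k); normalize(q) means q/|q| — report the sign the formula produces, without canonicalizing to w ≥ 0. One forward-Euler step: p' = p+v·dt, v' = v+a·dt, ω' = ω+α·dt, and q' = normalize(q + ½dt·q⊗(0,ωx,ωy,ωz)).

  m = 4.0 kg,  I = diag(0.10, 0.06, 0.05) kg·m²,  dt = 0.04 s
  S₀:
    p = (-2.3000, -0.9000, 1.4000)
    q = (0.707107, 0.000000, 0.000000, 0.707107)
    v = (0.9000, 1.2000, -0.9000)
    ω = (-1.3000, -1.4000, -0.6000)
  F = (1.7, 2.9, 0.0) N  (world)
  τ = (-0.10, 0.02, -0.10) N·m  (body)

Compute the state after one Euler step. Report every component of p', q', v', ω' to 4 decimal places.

p' = (-2.2640, -0.8520, 1.3640)
q' = (0.7150, 0.0014, -0.0382, 0.6981)
v' = (0.9170, 1.2290, -0.9000)
ω' = (-1.3366, -1.4127, -0.6218)

linear accel F/m = (0.4250, 0.7250, 0.0000)
p' = p + v·dt = (-2.2640, -0.8520, 1.3640)
v' = v + a·dt = (0.9170, 1.2290, -0.9000)
precession coupling ω×(Iω) = (-0.0084, 0.0390, -0.0728)
angular accel α = (-0.9160, -0.3167, -0.5440)
new body rate ω' = (-1.3366, -1.4127, -0.6218)
Hamilton product q⊗(0,ω) = (0.4242642, 0.0707107, -1.9091889, -0.4242642)
q' = normalize(q + ½dt·q⊗(0,ω)) = (0.7150, 0.0014, -0.0382, 0.6981)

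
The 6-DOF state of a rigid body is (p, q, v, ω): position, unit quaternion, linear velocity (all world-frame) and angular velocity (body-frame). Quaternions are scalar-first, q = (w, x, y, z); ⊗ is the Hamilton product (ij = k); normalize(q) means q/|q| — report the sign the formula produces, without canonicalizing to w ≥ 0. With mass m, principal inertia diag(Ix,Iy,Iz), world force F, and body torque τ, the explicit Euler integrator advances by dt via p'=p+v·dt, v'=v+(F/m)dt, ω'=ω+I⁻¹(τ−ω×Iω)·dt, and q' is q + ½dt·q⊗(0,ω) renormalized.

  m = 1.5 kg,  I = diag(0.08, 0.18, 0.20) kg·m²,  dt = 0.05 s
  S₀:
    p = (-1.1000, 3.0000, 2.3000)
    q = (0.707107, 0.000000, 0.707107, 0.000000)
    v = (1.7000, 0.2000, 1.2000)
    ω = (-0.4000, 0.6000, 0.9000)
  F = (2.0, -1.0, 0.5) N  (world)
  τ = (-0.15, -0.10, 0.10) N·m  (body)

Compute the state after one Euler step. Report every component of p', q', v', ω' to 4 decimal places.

angular accel α = (-2.0100, -0.7956, 0.6200)
ω' = ω + α·dt = (-0.5005, 0.5602, 0.9310)
2q̇ = q⊗(0,ω) = (-0.4242642, 0.3535535, 0.4242642, 0.9192391)
updated quaternion q' = (0.6962, 0.0088, 0.7174, 0.0230)
a = (1.3333, -0.6667, 0.3333)
p' = p + v·dt = (-1.0150, 3.0100, 2.3600)
v + (F/m)dt = (1.7667, 0.1667, 1.2167)

p' = (-1.0150, 3.0100, 2.3600)
q' = (0.6962, 0.0088, 0.7174, 0.0230)
v' = (1.7667, 0.1667, 1.2167)
ω' = (-0.5005, 0.5602, 0.9310)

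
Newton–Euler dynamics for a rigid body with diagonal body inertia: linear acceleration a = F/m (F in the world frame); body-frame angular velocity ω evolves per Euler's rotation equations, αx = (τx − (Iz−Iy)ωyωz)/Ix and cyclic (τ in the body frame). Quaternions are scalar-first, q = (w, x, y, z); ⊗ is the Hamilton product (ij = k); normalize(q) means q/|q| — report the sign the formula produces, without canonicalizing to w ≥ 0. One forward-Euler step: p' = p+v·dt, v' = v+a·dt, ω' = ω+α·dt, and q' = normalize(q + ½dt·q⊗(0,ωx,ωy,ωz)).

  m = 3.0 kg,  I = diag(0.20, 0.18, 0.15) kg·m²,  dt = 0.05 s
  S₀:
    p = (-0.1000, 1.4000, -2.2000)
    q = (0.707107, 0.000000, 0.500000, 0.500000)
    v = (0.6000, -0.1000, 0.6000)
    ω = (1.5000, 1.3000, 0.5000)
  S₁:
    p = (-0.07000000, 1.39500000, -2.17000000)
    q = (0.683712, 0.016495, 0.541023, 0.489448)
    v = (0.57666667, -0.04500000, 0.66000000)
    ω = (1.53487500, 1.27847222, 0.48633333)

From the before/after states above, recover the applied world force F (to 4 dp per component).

velocity change Δv = (-0.02333333, 0.05500000, 0.06000000)
F = m·Δv/dt = (-1.4000, 3.3000, 3.6000)

F = (-1.4000, 3.3000, 3.6000)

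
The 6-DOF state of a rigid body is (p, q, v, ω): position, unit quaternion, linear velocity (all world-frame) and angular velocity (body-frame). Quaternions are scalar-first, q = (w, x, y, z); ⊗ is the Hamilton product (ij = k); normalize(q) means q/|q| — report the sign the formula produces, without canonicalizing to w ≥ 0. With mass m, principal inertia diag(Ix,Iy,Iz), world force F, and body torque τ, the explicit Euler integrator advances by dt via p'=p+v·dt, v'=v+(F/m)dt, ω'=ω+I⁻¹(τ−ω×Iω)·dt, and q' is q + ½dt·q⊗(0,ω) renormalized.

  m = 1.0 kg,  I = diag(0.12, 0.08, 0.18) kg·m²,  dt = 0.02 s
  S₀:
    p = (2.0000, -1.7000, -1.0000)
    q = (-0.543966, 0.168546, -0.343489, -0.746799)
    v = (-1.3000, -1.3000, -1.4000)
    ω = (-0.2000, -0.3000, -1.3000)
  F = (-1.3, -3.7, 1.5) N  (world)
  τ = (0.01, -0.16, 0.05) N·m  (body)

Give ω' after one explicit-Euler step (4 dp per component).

(τ − ω×Iω)/I = (-0.2417, -1.8050, 0.2911)
new body rate ω' = (-0.2048, -0.3361, -1.2942)

ω' = (-0.2048, -0.3361, -1.2942)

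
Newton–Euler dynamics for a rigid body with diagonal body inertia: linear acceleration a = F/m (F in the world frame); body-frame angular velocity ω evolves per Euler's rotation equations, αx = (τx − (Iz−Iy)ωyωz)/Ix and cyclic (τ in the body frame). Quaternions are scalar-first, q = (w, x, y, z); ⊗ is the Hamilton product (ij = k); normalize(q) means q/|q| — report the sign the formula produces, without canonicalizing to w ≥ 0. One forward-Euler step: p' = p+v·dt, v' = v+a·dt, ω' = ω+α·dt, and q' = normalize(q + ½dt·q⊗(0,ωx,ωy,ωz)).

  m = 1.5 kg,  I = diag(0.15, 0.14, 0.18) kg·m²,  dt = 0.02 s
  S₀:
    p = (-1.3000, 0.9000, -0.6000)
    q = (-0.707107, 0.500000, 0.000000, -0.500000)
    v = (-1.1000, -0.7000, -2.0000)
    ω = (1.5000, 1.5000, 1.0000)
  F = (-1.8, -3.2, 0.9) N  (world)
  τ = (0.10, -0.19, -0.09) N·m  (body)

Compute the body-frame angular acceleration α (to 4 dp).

ω×(Iω) gyroscopic = (0.0600, -0.0450, -0.0225)
angular accel α = (0.2667, -1.0357, -0.3750)

α = (0.2667, -1.0357, -0.3750)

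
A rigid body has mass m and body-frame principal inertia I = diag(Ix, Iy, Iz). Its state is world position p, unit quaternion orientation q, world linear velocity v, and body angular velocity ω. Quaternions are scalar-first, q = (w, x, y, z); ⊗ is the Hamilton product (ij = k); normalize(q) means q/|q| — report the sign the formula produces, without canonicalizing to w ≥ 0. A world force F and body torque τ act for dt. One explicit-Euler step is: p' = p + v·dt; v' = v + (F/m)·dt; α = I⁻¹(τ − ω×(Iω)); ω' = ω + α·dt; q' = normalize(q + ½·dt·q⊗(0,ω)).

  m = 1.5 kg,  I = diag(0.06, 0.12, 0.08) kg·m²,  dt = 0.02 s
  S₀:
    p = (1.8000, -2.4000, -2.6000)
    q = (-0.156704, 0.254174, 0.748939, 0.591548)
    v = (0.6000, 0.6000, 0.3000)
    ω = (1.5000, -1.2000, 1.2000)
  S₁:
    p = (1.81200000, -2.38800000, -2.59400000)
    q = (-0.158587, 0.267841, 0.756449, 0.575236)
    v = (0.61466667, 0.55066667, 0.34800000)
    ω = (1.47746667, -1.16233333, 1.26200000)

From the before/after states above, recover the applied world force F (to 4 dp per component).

v₁ − v₀ = (0.01466667, -0.04933333, 0.04800000)
m·(v₁−v₀)/dt = (1.1000, -3.7000, 3.6000)

F = (1.1000, -3.7000, 3.6000)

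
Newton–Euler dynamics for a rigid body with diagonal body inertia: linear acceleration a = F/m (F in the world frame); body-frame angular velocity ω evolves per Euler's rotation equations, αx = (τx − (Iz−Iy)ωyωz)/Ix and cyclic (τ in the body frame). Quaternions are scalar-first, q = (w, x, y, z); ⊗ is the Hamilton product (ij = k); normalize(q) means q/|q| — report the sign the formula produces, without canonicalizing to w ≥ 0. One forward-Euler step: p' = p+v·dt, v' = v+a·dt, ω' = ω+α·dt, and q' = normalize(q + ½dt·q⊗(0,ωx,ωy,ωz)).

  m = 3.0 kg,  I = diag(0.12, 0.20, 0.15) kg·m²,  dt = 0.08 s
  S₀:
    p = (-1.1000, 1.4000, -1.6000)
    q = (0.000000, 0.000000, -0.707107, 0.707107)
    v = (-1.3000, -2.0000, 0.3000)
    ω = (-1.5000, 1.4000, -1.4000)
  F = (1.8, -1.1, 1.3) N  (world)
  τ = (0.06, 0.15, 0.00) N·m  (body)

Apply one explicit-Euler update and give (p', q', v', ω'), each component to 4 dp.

p' = (-1.2040, 1.2400, -1.5760)
q' = (0.0788, 0.0000, -0.7459, 0.6614)
v' = (-1.2520, -2.0293, 0.3347)
ω' = (-1.5253, 1.4852, -1.3104)

precession coupling ω×(Iω) = (0.0980, -0.0630, -0.1680)
(τ − ω×Iω)/I = (-0.3167, 1.0650, 1.1200)
ω + α·dt = (-1.5253, 1.4852, -1.3104)
q⊗(0,ω) = (1.9798996, 0.0000000, -1.0606605, -1.0606605)
updated quaternion q' = (0.0788, 0.0000, -0.7459, 0.6614)
a = F/m = (0.6000, -0.3667, 0.4333)
new position p' = (-1.2040, 1.2400, -1.5760)
v + (F/m)dt = (-1.2520, -2.0293, 0.3347)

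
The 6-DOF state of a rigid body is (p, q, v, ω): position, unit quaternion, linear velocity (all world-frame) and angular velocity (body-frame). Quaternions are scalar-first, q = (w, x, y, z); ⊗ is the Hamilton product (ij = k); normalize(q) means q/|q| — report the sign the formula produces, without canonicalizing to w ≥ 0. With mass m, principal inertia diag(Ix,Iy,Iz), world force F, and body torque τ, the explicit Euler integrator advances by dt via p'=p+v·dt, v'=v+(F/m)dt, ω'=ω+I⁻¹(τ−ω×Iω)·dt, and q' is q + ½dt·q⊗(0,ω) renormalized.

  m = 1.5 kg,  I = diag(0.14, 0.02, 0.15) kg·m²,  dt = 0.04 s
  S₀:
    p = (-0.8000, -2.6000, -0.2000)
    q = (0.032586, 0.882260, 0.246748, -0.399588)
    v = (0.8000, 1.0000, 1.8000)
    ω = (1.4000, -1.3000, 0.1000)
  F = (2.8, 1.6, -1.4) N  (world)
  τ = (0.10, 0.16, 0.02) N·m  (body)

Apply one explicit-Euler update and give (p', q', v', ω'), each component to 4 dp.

p' = (-0.7680, -2.5600, -0.1280)
q' = (0.0151, 0.8726, 0.2328, -0.4291)
v' = (0.8747, 1.0427, 1.7627)
ω' = (1.4334, -0.9772, 0.0471)

linear accel F/m = (1.8667, 1.0667, -0.9333)
p + v·dt = (-0.7680, -2.5600, -0.1280)
v' = v + a·dt = (0.8747, 1.0427, 1.7627)
ω×(Iω) gyroscopic = (-0.0169, -0.0014, 0.2184)
(τ − ω×Iω)/I = (0.8350, 8.0700, -1.3227)
ω' = ω + α·dt = (1.4334, -0.9772, 0.0471)
2q̇ = q⊗(0,ω) = (-0.8744328, -0.4491692, -0.6900110, -1.4891266)
updated quaternion q' = (0.0151, 0.8726, 0.2328, -0.4291)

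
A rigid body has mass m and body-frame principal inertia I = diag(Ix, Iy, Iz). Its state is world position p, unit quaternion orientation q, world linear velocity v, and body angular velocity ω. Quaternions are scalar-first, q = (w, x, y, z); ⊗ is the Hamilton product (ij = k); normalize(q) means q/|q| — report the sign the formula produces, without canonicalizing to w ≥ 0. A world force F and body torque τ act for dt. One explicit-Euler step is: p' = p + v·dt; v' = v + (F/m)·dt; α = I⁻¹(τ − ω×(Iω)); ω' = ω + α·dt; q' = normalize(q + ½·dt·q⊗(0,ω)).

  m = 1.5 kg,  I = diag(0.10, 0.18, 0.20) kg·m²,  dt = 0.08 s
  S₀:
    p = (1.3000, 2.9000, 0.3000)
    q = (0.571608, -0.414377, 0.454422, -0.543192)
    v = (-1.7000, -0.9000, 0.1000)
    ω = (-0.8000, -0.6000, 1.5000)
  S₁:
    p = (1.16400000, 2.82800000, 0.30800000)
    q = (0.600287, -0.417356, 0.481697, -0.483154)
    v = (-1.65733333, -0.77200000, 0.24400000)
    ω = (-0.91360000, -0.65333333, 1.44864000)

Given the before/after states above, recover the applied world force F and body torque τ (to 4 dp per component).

velocity change Δv = (0.04266667, 0.12800000, 0.14400000)
applied force F = (0.8000, 2.4000, 2.7000)
Δω = ω₁−ω₀ = (-0.11360000, -0.05333333, -0.05136000)
gyro term ω₀×Iω₀ = (-0.0180, 0.1200, 0.0384)
I·α + gyro = (-0.1600, 0.0000, -0.0900)

F = (0.8000, 2.4000, 2.7000)
τ = (-0.1600, 0.0000, -0.0900)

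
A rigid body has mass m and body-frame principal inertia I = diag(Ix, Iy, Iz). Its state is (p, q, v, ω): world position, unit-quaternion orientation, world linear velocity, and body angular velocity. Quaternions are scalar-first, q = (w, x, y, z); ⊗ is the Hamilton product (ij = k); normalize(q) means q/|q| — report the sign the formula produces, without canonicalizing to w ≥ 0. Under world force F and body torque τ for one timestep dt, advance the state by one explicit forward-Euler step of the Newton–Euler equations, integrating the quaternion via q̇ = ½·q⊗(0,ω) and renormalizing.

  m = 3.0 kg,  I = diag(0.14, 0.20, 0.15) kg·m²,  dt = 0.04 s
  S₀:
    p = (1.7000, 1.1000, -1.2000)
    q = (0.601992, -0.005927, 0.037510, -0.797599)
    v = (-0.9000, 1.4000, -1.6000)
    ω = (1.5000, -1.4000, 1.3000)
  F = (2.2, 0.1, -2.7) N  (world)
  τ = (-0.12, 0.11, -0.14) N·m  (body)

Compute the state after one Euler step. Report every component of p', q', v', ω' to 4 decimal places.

p' = p + v·dt = (1.6640, 1.1560, -1.2640)
v' = v + a·dt = (-0.8707, 1.4013, -1.6360)
(τ − ω×Iω)/I = (-1.5071, 0.6475, -0.0933)
new body rate ω' = (1.4397, -1.3741, 1.2963)
q⊗(0,ω) = (1.0982832, -0.1648876, -2.0314822, 0.7346224)
updated quaternion q' = (0.6232, -0.0092, -0.0031, -0.7820)

p' = (1.6640, 1.1560, -1.2640)
q' = (0.6232, -0.0092, -0.0031, -0.7820)
v' = (-0.8707, 1.4013, -1.6360)
ω' = (1.4397, -1.3741, 1.2963)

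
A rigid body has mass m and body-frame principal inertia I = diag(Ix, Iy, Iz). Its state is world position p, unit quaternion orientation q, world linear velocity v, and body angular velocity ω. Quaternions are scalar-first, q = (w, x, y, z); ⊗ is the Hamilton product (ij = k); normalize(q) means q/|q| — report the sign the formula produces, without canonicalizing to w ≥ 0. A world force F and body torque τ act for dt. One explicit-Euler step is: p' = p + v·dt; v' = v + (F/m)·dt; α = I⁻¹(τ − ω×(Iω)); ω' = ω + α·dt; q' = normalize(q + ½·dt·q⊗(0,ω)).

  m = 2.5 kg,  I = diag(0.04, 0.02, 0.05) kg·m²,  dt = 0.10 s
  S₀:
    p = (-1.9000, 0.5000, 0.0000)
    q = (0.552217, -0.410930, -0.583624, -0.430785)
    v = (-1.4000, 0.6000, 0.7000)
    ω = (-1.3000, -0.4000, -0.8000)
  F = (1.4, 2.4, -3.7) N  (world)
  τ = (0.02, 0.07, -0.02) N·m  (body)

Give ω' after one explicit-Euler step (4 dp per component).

precession coupling ω×(Iω) = (0.0096, -0.0104, -0.0104)
α = I⁻¹(τ − ω×Iω) = (0.2600, 4.0200, -0.1920)
new body rate ω' = (-1.2740, 0.0020, -0.8192)

ω' = (-1.2740, 0.0020, -0.8192)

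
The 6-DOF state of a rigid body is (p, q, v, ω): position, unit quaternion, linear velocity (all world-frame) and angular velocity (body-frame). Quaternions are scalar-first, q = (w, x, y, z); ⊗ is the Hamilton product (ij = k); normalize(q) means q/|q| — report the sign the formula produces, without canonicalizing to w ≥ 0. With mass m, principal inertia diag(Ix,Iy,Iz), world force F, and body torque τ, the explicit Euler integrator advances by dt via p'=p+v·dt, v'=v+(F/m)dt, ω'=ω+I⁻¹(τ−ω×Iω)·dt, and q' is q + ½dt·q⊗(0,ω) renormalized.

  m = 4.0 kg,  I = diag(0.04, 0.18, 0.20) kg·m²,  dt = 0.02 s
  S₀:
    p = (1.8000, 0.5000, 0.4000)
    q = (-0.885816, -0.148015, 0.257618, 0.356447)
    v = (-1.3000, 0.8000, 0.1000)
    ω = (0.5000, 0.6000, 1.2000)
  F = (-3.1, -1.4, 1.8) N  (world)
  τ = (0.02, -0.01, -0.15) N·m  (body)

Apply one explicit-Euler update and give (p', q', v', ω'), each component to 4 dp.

ω×(Iω) gyroscopic = (0.0144, -0.0960, 0.0420)
angular accel α = (0.1400, 0.4778, -0.9600)
ω + α·dt = (0.5028, 0.6096, 1.1808)
Hamilton product q⊗(0,ω) = (-0.5082997, -0.3476346, -0.1756481, -1.2805972)
updated quaternion q' = (-0.8908, -0.1515, 0.2558, 0.3436)
new position p' = (1.7740, 0.5160, 0.4020)
v + (F/m)dt = (-1.3155, 0.7930, 0.1090)

p' = (1.7740, 0.5160, 0.4020)
q' = (-0.8908, -0.1515, 0.2558, 0.3436)
v' = (-1.3155, 0.7930, 0.1090)
ω' = (0.5028, 0.6096, 1.1808)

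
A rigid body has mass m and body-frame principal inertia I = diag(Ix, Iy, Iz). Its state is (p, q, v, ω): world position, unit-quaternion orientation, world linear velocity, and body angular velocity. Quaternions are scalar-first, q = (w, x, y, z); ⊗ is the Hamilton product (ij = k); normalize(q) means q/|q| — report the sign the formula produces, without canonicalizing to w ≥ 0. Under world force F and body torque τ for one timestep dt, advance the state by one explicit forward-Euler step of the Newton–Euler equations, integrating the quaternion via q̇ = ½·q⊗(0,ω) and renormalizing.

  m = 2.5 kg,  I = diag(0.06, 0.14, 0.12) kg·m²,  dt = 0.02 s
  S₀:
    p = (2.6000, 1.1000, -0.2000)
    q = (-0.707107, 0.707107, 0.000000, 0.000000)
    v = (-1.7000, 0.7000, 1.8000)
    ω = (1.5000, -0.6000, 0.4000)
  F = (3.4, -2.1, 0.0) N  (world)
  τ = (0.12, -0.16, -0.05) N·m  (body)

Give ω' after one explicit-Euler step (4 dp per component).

ω' = (1.5384, -0.6177, 0.4037)

ω×(Iω) gyroscopic = (0.0048, -0.0360, -0.0720)
α = I⁻¹(τ − ω×Iω) = (1.9200, -0.8857, 0.1833)
ω + α·dt = (1.5384, -0.6177, 0.4037)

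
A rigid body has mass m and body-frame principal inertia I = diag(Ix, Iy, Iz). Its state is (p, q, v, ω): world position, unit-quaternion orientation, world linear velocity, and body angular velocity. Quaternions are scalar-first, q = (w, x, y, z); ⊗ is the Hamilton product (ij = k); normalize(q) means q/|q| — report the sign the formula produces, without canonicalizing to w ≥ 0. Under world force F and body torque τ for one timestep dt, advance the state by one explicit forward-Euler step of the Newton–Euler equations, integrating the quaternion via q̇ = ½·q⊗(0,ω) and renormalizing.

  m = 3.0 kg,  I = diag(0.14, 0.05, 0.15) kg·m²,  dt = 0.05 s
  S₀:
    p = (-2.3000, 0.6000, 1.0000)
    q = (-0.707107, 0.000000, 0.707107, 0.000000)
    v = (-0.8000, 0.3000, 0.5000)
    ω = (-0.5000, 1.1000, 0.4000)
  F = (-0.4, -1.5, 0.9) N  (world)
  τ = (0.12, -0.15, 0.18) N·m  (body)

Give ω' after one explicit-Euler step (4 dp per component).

ω' = (-0.4729, 0.9480, 0.4435)

angular accel α = (0.5429, -3.0400, 0.8700)
ω' = ω + α·dt = (-0.4729, 0.9480, 0.4435)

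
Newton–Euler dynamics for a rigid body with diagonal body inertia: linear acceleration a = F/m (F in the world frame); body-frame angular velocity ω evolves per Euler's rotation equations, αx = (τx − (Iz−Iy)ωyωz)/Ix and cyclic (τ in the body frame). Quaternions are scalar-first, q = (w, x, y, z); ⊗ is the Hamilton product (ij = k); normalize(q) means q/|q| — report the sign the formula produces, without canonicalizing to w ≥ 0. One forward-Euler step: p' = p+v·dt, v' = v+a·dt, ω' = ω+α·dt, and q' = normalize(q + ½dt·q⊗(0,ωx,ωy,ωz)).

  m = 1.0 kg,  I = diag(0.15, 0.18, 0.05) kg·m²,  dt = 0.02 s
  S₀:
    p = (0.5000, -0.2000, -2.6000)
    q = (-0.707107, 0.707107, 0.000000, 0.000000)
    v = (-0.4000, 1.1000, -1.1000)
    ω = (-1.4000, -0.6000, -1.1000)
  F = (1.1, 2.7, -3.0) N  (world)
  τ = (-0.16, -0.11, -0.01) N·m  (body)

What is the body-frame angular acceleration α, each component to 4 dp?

ω×(Iω) gyroscopic = (-0.0858, 0.1540, 0.0252)
α = I⁻¹(τ − ω×Iω) = (-0.4947, -1.4667, -0.7040)

α = (-0.4947, -1.4667, -0.7040)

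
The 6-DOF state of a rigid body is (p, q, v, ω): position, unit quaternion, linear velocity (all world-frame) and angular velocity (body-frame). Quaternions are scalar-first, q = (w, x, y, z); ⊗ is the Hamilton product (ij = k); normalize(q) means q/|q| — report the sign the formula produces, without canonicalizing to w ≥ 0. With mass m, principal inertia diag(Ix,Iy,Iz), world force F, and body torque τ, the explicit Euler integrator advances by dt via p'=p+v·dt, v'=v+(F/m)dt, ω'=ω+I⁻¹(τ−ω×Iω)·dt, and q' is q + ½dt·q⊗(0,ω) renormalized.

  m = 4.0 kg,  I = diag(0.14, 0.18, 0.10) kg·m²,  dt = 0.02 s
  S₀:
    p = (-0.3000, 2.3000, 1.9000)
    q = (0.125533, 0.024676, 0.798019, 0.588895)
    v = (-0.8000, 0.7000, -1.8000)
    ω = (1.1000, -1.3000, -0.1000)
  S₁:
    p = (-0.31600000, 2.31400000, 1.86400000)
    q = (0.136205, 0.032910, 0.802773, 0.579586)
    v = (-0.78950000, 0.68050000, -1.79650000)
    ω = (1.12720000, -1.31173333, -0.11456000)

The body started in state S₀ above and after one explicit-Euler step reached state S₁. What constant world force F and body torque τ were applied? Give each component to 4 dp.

F = (2.1000, -3.9000, 0.7000)
τ = (0.1800, -0.1100, -0.1300)

ω₁ − ω₀ = (0.02720000, -0.01173333, -0.01456000)
I·α + gyro = (0.1800, -0.1100, -0.1300)
Δv = v₁−v₀ = (0.01050000, -0.01950000, 0.00350000)
applied force F = (2.1000, -3.9000, 0.7000)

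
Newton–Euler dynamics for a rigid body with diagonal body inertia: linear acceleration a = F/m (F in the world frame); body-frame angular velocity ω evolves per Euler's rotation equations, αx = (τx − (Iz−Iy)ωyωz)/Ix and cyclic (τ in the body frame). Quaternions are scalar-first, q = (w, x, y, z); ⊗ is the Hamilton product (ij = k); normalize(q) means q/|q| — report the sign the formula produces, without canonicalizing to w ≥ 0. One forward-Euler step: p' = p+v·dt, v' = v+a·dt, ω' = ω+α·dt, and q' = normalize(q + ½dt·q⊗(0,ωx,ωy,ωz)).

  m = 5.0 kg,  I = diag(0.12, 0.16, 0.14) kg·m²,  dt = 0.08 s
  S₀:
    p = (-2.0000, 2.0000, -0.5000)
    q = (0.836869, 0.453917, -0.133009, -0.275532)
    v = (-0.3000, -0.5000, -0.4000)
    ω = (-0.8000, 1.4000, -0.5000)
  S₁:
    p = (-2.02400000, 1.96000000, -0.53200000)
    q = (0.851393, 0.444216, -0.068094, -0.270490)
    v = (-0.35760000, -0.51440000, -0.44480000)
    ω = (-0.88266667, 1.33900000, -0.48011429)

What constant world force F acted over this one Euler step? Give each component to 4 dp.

velocity change Δv = (-0.05760000, -0.01440000, -0.04480000)
F = m·Δv/dt = (-3.6000, -0.9000, -2.8000)

F = (-3.6000, -0.9000, -2.8000)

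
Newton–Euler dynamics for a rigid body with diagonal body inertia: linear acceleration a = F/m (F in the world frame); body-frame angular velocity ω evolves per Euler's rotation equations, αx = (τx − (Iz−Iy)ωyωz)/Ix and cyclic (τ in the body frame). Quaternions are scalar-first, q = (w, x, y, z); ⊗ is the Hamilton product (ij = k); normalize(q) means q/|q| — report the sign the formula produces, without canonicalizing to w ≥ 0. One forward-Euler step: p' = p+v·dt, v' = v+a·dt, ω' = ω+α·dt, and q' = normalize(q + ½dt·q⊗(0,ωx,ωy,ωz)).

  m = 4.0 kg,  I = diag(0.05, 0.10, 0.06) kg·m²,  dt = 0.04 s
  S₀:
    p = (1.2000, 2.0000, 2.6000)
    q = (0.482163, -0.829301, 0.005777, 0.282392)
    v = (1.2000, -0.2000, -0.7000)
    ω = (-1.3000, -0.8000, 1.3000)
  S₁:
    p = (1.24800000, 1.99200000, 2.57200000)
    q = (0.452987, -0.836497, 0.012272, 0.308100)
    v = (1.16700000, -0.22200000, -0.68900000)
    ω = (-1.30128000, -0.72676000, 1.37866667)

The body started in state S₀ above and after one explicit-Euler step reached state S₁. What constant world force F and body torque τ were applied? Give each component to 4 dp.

F = (-3.3000, -2.2000, 1.1000)
τ = (0.0400, 0.2000, 0.1700)

v₁ − v₀ = (-0.03300000, -0.02200000, 0.01100000)
F = m·Δv/dt = (-3.3000, -2.2000, 1.1000)
Δω = ω₁−ω₀ = (-0.00128000, 0.07324000, 0.07866667)
applied torque τ = (0.0400, 0.2000, 0.1700)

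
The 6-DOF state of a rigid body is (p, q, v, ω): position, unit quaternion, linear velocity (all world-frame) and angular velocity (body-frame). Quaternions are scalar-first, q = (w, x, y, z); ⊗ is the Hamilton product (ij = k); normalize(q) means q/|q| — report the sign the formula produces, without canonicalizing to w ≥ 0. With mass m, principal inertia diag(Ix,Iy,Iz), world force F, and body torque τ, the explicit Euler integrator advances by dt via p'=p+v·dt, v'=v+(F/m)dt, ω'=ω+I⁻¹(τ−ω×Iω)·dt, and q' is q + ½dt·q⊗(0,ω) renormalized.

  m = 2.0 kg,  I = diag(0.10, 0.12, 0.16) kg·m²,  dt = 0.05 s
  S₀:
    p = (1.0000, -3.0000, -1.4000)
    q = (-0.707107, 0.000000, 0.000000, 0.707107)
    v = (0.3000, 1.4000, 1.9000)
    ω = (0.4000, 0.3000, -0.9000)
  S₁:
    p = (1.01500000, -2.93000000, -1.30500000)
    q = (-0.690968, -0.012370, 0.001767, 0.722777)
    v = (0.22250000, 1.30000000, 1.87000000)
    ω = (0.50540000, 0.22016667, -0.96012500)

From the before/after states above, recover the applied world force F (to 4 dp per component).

F = (-3.1000, -4.0000, -1.2000)

Δv = v₁−v₀ = (-0.07750000, -0.10000000, -0.03000000)
m·(v₁−v₀)/dt = (-3.1000, -4.0000, -1.2000)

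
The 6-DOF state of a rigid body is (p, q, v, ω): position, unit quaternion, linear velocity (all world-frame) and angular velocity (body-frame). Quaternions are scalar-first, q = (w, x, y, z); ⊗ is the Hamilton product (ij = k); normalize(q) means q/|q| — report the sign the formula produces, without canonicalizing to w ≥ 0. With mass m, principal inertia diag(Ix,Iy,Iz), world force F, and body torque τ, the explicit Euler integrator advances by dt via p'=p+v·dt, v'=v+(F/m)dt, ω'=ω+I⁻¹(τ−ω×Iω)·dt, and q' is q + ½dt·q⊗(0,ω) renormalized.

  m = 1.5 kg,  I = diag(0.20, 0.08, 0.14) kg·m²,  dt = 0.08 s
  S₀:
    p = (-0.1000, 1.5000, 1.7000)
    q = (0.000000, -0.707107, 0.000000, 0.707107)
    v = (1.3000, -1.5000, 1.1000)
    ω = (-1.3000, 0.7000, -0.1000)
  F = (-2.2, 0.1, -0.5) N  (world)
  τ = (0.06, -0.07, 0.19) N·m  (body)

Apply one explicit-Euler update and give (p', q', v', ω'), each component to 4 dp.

new position p' = (0.0040, 1.3800, 1.7880)
new velocity v' = (1.1827, -1.4947, 1.0733)
gyro term ω×Iω = (-0.0042, 0.0078, 0.1092)
α = I⁻¹(τ − ω×Iω) = (0.3210, -0.9725, 0.5771)
new body rate ω' = (-1.2743, 0.6222, -0.0538)
q⊗(0,ω) = (-0.8485284, -0.4949749, -0.9899498, -0.4949749)
q' = normalize(q + ½dt·q⊗(0,ω)) = (-0.0339, -0.7256, -0.0395, 0.6861)

p' = (0.0040, 1.3800, 1.7880)
q' = (-0.0339, -0.7256, -0.0395, 0.6861)
v' = (1.1827, -1.4947, 1.0733)
ω' = (-1.2743, 0.6222, -0.0538)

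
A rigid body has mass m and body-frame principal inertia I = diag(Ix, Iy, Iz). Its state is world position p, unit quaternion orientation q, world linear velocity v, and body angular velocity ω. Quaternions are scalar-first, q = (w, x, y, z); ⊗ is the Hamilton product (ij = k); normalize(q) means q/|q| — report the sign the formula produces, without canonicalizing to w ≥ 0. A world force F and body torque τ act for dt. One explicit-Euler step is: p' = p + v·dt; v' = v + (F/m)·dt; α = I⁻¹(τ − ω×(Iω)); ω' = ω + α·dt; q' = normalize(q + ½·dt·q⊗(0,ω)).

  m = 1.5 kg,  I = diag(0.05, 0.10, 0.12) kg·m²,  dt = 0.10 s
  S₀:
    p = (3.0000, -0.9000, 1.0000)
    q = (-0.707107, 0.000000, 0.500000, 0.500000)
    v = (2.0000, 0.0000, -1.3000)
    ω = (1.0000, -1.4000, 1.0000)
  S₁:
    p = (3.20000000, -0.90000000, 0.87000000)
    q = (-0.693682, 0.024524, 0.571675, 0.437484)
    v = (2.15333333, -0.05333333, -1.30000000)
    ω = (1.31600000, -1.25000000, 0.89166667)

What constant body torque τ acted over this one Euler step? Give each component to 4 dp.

τ = (0.1300, 0.0800, -0.2000)

ω₁ − ω₀ = (0.31600000, 0.15000000, -0.10833333)
gyro term ω₀×Iω₀ = (-0.0280, -0.0700, -0.0700)
I·α + gyro = (0.1300, 0.0800, -0.2000)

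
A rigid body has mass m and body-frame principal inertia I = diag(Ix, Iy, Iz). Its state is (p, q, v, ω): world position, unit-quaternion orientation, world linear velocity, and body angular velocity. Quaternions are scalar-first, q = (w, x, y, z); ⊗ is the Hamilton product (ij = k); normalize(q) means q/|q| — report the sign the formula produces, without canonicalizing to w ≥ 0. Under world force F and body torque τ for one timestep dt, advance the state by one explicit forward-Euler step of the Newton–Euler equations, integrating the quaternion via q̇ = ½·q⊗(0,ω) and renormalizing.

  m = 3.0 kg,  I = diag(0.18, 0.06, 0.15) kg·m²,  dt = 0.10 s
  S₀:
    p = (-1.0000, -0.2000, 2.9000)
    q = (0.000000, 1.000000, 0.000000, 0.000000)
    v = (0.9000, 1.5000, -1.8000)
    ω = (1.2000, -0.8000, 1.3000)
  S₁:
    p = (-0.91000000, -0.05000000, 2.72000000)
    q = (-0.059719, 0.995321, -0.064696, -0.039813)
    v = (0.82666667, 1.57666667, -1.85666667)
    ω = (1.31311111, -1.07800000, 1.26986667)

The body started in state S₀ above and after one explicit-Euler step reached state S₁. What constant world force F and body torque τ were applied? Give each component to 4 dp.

v₁ − v₀ = (-0.07333333, 0.07666667, -0.05666667)
F = m·Δv/dt = (-2.2000, 2.3000, -1.7000)
Δω = ω₁−ω₀ = (0.11311111, -0.27800000, -0.03013333)
I·α + gyro = (0.1100, -0.1200, 0.0700)

F = (-2.2000, 2.3000, -1.7000)
τ = (0.1100, -0.1200, 0.0700)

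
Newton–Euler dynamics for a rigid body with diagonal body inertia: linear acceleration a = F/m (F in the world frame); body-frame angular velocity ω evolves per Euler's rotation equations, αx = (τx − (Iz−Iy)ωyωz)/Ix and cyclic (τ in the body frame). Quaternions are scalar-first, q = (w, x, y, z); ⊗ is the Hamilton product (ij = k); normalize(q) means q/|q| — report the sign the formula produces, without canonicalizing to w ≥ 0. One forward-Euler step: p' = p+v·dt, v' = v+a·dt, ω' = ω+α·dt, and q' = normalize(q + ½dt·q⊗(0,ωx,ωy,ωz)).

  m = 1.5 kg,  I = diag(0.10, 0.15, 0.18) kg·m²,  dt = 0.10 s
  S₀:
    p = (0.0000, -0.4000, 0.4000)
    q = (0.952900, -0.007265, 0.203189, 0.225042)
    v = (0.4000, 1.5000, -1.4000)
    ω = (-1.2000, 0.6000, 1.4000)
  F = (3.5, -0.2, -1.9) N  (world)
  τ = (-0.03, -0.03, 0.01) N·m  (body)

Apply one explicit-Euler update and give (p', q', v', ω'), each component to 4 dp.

p' = (0.0400, -0.2500, 0.2600)
q' = (0.9263, -0.0567, 0.2178, 0.3023)
v' = (0.6333, 1.4867, -1.5267)
ω' = (-1.2552, 0.4904, 1.4256)

angular accel α = (-0.5520, -1.0960, 0.2556)
ω' = ω + α·dt = (-1.2552, 0.4904, 1.4256)
q⊗(0,ω) = (-0.4456902, -0.9940406, 0.3118606, 1.5735278)
updated quaternion q' = (0.9263, -0.0567, 0.2178, 0.3023)
p' = p + v·dt = (0.0400, -0.2500, 0.2600)
v + (F/m)dt = (0.6333, 1.4867, -1.5267)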